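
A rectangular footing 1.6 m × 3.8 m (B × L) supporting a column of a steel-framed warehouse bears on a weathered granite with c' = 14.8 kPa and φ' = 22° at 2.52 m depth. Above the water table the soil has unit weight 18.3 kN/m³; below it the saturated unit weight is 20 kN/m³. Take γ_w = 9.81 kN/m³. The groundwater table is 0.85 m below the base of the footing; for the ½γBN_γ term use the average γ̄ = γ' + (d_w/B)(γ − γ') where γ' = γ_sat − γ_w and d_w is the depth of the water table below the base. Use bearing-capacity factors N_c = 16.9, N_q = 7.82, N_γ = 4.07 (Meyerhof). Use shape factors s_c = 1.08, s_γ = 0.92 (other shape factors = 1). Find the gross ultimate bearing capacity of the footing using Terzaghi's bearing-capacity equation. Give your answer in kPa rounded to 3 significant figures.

q_ult ≈ 674 kPa

Overburden at base level: q = 18.3 × 2.52 = 46.116 kPa.
The water table is 0.85 m below the base (< B = 1.6 m), so the ½γBN_γ term uses γ̄ = γ' + (d_w/B)(γ − γ') = 10.19 + (0.85/1.6)(18.3 − 10.19) = 14.498 kN/m³.
Cohesion term c·N_c·s_c = 14.8 × 16.9 × 1.08 = 270.13 kPa; surcharge term q·N_q = 46.116 × 7.82 = 360.63 kPa; self-weight term 0.5·γ·B·N_γ·s_γ = 0.5 × 14.498 × 1.6 × 4.07 × 0.92 = 43.43 kPa.
q_ult = 270.13 + 360.63 + 43.43 = 674.19 kPa.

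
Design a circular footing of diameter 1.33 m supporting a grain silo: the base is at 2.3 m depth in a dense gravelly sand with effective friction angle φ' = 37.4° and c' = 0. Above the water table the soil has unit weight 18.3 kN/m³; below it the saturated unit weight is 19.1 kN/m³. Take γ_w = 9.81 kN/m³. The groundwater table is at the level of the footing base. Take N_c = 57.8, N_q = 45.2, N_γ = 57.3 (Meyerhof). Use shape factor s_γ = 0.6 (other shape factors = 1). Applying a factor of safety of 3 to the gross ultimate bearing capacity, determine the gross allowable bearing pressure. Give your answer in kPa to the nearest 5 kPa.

q = γ·D_f = 18.3 × 2.3 = 42.09 kPa.
For the ½γBN_γ term take γ' = 19.1 − 9.81 = 9.29 kN/m³ (soil below base is submerged).
q·N_q = 42.09 × 45.2 = 1902.5 kPa
0.5·γ·B·N_γ·s_γ = 0.5 × 9.29 × 1.33 × 57.3 × 0.6 = 212.39 kPa
q_ult = 1902.5 + 212.39 = 2114.9 kPa.
q_all = q_ult / FS = 2114.9 / 3 = 704.95 kPa.

q_all ≈ 705 kPa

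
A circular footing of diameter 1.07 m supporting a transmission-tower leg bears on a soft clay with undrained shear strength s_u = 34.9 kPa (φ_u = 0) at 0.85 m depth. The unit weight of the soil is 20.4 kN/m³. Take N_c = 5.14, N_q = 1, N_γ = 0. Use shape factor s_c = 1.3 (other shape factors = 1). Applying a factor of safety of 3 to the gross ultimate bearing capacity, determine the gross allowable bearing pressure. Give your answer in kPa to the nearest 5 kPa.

q_all ≈ 85 kPa

Overburden at base level: q = 20.4 × 0.85 = 17.34 kPa.
Cohesion term c·N_c·s_c = 34.9 × 5.14 × 1.3 = 233.2 kPa; surcharge term q·N_q = 17.34 × 1 = 17.34 kPa.
q_ult = 233.2 + 17.34 = 250.54 kPa.
q_all = q_ult / FS = 250.54 / 3 = 83.514 kPa.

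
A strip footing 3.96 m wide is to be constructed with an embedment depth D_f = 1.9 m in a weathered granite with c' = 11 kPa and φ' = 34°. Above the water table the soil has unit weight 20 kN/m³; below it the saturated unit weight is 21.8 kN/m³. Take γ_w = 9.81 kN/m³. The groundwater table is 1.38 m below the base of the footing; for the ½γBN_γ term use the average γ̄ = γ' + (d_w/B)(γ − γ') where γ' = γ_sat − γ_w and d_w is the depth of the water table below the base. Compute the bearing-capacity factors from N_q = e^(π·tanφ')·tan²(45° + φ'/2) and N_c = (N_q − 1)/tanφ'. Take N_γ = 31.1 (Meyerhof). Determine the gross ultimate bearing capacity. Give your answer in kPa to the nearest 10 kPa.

tan34° = 0.6745, so N_q = e^(π×0.6745)·tan²(62°) = 8.323 × 3.537 = 29.44.
N_c = (29.44 − 1)/tan34° = 42.16.
Overburden at base level: q = 20 × 1.9 = 38 kPa.
The water table is 1.38 m below the base (< B = 3.96 m), so the ½γBN_γ term uses γ̄ = γ' + (d_w/B)(γ − γ') = 11.99 + (1.38/3.96)(20 − 11.99) = 14.781 kN/m³.
Cohesion term c·N_c = 11 × 42.164 = 463.8 kPa; surcharge term q·N_q = 38 × 29.44 = 1118.7 kPa; self-weight term 0.5·γ·B·N_γ = 0.5 × 14.781 × 3.96 × 31.1 = 910.21 kPa.
q_ult = 463.8 + 1118.7 + 910.21 = 2492.7 kPa.

q_ult ≈ 2490 kPa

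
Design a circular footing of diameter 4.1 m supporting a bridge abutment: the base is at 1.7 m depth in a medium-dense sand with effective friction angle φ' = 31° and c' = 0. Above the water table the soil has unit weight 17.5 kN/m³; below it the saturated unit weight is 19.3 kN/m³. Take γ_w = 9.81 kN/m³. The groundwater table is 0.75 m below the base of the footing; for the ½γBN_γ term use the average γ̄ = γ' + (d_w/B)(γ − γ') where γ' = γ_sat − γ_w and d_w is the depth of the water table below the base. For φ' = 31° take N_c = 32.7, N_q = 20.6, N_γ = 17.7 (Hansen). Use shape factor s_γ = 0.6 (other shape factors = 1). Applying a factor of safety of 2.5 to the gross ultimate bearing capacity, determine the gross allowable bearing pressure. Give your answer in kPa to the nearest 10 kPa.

q_all ≈ 340 kPa

q = γ·D_f = 17.5 × 1.7 = 29.75 kPa.
γ' = 9.49 kN/m³; averaging over the depth B below the base, γ̄ = γ' + (d_w/B)(γ − γ') = 10.955 kN/m³.
q·N_q = 29.75 × 20.6 = 612.85 kPa
0.5·γ·B·N_γ·s_γ = 0.5 × 10.955 × 4.1 × 17.7 × 0.6 = 238.51 kPa
q_ult = 612.85 + 238.51 = 851.36 kPa.
q_all = q_ult / FS = 851.36 / 2.5 = 340.54 kPa.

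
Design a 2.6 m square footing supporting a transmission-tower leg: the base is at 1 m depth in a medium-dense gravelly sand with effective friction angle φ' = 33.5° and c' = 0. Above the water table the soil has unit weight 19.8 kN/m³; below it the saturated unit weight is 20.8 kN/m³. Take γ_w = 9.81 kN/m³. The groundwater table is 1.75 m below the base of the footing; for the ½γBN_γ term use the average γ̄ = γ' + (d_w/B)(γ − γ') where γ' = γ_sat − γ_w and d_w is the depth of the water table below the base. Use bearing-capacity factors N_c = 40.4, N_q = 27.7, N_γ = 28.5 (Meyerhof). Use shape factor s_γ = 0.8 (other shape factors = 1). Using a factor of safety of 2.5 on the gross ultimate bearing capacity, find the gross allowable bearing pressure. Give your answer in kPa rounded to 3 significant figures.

q = γ·D_f = 19.8 × 1 = 19.8 kPa.
γ' = 10.99 kN/m³; averaging over the depth B below the base, γ̄ = γ' + (d_w/B)(γ − γ') = 16.92 kN/m³.
q·N_q = 19.8 × 27.7 = 548.46 kPa
0.5·γ·B·N_γ·s_γ = 0.5 × 16.92 × 2.6 × 28.5 × 0.8 = 501.5 kPa
q_ult = 548.46 + 501.5 = 1050 kPa.
q_all = 1050 / 2.5 = 419.99 kPa.

q_all ≈ 420 kPa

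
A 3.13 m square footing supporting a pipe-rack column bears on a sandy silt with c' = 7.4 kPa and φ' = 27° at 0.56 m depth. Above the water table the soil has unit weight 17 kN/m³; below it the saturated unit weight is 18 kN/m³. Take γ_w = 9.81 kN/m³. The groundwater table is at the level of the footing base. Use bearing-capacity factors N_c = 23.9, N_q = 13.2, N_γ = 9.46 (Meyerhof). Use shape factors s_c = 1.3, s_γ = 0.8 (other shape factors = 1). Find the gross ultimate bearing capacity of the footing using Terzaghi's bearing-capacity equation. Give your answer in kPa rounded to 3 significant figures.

Overburden at base level: q = 17 × 0.56 = 9.52 kPa.
Below the base the soil is submerged, so the ½γBN_γ term uses γ' = 18 − 9.81 = 8.19 kN/m³.
Cohesion term c·N_c·s_c = 7.4 × 23.9 × 1.3 = 229.92 kPa; surcharge term q·N_q = 9.52 × 13.2 = 125.66 kPa; self-weight term 0.5·γ·B·N_γ·s_γ = 0.5 × 8.19 × 3.13 × 9.46 × 0.8 = 97.002 kPa.
q_ult = 229.92 + 125.66 + 97.002 = 452.58 kPa.

q_ult ≈ 453 kPa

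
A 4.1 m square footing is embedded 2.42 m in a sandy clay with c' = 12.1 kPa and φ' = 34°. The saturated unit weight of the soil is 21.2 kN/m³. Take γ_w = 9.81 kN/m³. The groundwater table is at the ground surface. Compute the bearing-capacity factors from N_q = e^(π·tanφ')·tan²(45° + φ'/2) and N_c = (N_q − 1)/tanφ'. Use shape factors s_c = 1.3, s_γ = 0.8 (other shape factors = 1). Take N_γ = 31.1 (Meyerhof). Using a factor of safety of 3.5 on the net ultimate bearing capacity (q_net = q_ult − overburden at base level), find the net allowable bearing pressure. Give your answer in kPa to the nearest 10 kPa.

q_all(net) ≈ 580 kPa

N_q = e^(π·tan34°)·tan²(62°) = 29.44; N_c = (N_q − 1)/tanφ' = 42.16.
γ' = 21.2 − 9.81 = 11.39 kN/m³ (submerged throughout). q = 11.39 × 2.42 = 27.564 kPa; the same γ' applies in the ½γBN_γ term.
c·N_c·s_c = 12.1 × 42.164 × 1.3 = 663.24 kPa
q·N_q = 27.564 × 29.44 = 811.47 kPa
0.5·γ·B·N_γ·s_γ = 0.5 × 11.39 × 4.1 × 31.1 × 0.8 = 580.94 kPa
q_ult = 663.24 + 811.47 + 580.94 = 2055.6 kPa.
q_net = 2055.6 − 27.564 = 2028.1 kPa.
q_all(net) = 2028.1 / 3.5 = 579.45 kPa.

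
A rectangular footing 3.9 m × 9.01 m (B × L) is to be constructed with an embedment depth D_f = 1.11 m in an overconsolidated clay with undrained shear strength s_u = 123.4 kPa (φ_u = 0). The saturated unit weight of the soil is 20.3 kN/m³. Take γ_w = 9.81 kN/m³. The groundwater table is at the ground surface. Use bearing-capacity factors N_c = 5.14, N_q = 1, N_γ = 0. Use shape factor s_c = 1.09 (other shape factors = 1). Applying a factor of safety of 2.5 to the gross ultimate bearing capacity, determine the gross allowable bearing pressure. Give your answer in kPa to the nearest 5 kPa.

q_all ≈ 280 kPa

γ' = 20.3 − 9.81 = 10.49 kN/m³ (submerged throughout). q = 10.49 × 1.11 = 11.644 kPa.
c·N_c·s_c = 123.4 × 5.14 × 1.09 = 691.36 kPa
q·N_q = 11.644 × 1 = 11.644 kPa
q_ult = 691.36 + 11.644 = 703 kPa.
q_all = q_ult / FS = 703 / 2.5 = 281.2 kPa.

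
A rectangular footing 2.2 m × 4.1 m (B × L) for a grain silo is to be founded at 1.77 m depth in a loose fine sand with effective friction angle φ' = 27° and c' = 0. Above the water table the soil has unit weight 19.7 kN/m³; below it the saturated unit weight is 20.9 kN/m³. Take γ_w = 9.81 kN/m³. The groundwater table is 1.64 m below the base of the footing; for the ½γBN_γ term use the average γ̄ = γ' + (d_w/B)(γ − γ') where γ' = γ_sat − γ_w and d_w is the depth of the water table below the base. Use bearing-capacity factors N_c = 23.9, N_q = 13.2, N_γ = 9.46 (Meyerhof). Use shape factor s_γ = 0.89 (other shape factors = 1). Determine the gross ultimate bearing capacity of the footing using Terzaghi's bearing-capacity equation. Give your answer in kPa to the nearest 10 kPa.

q_ult ≈ 620 kPa

Effective surcharge at the founding depth q = γ·D_f = 19.7 × 1.77 = 34.869 kPa.
With d_w = 1.64 m < B, γ̄ = 11.09 + (1.64/2.2) × (19.7 − 11.09) = 17.508 kN/m³.
q_ult = q·N_q + 0.5·γ·B·N_γ·s_γ
     = 34.869 × 13.2 + 0.5 × 17.508 × 2.2 × 9.46 × 0.89
     = 460.27 + 162.15 = 622.42 kPa.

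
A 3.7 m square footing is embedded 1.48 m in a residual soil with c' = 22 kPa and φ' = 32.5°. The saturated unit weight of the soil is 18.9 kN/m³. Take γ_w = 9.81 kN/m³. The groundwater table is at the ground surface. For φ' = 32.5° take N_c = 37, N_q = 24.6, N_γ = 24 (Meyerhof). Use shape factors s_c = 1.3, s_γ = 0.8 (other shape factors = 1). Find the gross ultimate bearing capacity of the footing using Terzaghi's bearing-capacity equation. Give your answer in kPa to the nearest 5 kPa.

q_ult ≈ 1710 kPa

γ' = 18.9 − 9.81 = 9.09 kN/m³ (submerged throughout). q = 9.09 × 1.48 = 13.453 kPa; the same γ' applies in the ½γBN_γ term.
c·N_c·s_c = 22 × 37 × 1.3 = 1058.2 kPa
q·N_q = 13.453 × 24.6 = 330.95 kPa
0.5·γ·B·N_γ·s_γ = 0.5 × 9.09 × 3.7 × 24 × 0.8 = 322.88 kPa
q_ult = 1058.2 + 330.95 + 322.88 = 1712 kPa.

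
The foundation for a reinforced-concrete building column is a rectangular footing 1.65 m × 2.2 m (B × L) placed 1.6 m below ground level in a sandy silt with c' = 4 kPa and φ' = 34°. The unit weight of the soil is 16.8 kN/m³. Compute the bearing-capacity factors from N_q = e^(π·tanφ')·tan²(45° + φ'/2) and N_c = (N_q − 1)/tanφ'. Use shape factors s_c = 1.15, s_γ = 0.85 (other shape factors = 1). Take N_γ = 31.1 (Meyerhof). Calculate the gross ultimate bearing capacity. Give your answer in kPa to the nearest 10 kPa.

tan34° = 0.6745, so N_q = e^(π×0.6745)·tan²(62°) = 8.323 × 3.537 = 29.44.
N_c = (29.44 − 1)/tan34° = 42.16.
Overburden at base level: q = 16.8 × 1.6 = 26.88 kPa.
Cohesion term c·N_c·s_c = 4 × 42.164 × 1.15 = 193.95 kPa; surcharge term q·N_q = 26.88 × 29.44 = 791.34 kPa; self-weight term 0.5·γ·B·N_γ·s_γ = 0.5 × 16.8 × 1.65 × 31.1 × 0.85 = 366.39 kPa.
q_ult = 193.95 + 791.34 + 366.39 = 1351.7 kPa.

q_ult ≈ 1350 kPa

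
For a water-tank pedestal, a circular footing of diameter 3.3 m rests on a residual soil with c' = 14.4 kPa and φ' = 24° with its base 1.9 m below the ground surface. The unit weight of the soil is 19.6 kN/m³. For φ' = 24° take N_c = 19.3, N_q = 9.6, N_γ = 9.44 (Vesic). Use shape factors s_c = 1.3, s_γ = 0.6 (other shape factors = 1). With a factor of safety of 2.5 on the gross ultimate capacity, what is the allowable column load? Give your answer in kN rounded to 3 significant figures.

q = γ·D_f = 19.6 × 1.9 = 37.24 kPa.
c·N_c·s_c = 14.4 × 19.3 × 1.3 = 361.3 kPa
q·N_q = 37.24 × 9.6 = 357.5 kPa
0.5·γ·B·N_γ·s_γ = 0.5 × 19.6 × 3.3 × 9.44 × 0.6 = 183.17 kPa
q_ult = 361.3 + 357.5 + 183.17 = 901.97 kPa.
Gross allowable pressure q_all = 901.97 / 2.5 = 360.79 kPa.
Footing area = 8.553 m², so allowable column load = 360.79 × 8.553 = 3085.8 kN.

P_all ≈ 3090 kN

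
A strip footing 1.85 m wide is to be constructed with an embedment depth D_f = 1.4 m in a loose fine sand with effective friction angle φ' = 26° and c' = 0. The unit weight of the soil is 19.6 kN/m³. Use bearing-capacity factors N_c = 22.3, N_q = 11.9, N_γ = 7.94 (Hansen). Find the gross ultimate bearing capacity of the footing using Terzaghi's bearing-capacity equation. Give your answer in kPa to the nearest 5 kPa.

q_ult ≈ 470 kPa

Overburden at base level: q = 19.6 × 1.4 = 27.44 kPa.
Surcharge term q·N_q = 27.44 × 11.9 = 326.54 kPa; self-weight term 0.5·γ·B·N_γ = 0.5 × 19.6 × 1.85 × 7.94 = 143.95 kPa.
q_ult = 326.54 + 143.95 = 470.49 kPa.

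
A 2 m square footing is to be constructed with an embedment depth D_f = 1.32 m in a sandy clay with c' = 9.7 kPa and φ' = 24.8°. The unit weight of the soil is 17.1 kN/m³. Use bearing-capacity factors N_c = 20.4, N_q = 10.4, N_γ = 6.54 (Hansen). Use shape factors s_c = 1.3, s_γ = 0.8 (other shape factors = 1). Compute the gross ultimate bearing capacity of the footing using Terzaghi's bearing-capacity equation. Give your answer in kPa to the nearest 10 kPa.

Effective surcharge at the founding depth q = γ·D_f = 17.1 × 1.32 = 22.572 kPa.
q_ult = c·N_c·s_c + q·N_q + 0.5·γ·B·N_γ·s_γ
     = 9.7 × 20.4 × 1.3 + 22.572 × 10.4 + 0.5 × 17.1 × 2 × 6.54 × 0.8
     = 257.24 + 234.75 + 89.467 = 581.46 kPa.

q_ult ≈ 580 kPa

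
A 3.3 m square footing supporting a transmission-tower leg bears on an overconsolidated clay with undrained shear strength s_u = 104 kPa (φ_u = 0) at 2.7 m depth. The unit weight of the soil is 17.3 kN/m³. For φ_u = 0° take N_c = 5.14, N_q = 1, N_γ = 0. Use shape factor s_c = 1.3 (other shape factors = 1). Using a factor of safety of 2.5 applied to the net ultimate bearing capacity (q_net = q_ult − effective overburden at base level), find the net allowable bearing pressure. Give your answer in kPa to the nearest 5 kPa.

q_all(net) ≈ 280 kPa

Overburden at base level: q = 17.3 × 2.7 = 46.71 kPa.
Cohesion term c·N_c·s_c = 104 × 5.14 × 1.3 = 694.93 kPa; surcharge term q·N_q = 46.71 × 1 = 46.71 kPa.
q_ult = 694.93 + 46.71 = 741.64 kPa.
Net ultimate: q_net = 741.64 − 46.71 = 694.93 kPa.
q_all(net) = 694.93 / 2.5 = 277.97 kPa.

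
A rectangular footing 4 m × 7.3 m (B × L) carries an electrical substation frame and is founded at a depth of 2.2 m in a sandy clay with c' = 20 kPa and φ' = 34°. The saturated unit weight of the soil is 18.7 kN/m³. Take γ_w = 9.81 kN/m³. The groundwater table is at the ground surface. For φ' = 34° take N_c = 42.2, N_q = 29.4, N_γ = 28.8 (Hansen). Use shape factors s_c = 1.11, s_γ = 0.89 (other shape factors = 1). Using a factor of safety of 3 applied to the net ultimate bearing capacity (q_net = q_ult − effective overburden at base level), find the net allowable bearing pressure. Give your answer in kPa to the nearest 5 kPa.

With the water table at the surface the whole profile is submerged: γ' = 18.7 − 9.81 = 8.89 kN/m³, so q = γ'·D_f = 19.558 kPa; the same γ' applies in the ½γBN_γ term.
q_ult = c·N_c·s_c + q·N_q + 0.5·γ·B·N_γ·s_γ
     = 20 × 42.2 × 1.11 + 19.558 × 29.4 + 0.5 × 8.89 × 4 × 28.8 × 0.89
     = 936.84 + 575.01 + 455.74 = 1967.6 kPa.
Net ultimate: q_net = 1967.6 − 19.558 = 1948 kPa.
q_all(net) = 1948 / 3 = 649.34 kPa.

q_all(net) ≈ 650 kPa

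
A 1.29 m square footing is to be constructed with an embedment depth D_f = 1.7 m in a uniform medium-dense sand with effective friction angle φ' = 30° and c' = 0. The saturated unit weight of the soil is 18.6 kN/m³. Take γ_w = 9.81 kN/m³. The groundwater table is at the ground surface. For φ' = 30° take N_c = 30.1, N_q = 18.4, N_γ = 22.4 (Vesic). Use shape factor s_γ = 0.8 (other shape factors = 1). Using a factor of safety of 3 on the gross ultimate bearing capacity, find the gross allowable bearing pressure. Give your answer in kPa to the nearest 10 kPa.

q_all ≈ 130 kPa

γ' = 18.6 − 9.81 = 8.79 kN/m³ (submerged throughout). q = 8.79 × 1.7 = 14.943 kPa; the same γ' applies in the ½γBN_γ term.
q·N_q = 14.943 × 18.4 = 274.95 kPa
0.5·γ·B·N_γ·s_γ = 0.5 × 8.79 × 1.29 × 22.4 × 0.8 = 101.6 kPa
q_ult = 274.95 + 101.6 = 376.55 kPa.
q_all = 376.55 / 3 = 125.52 kPa.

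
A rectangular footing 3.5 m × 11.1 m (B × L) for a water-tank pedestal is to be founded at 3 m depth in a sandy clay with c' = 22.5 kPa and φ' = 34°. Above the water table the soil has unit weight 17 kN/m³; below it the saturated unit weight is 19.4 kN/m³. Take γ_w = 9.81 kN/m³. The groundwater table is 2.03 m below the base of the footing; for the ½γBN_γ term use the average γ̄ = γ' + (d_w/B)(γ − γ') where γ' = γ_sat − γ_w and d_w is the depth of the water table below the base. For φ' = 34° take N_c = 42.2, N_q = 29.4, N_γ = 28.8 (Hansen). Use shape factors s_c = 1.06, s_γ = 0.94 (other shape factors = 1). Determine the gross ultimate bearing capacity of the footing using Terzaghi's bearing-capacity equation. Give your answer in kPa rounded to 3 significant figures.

q_ult ≈ 3160 kPa

Effective surcharge at the founding depth q = γ·D_f = 17 × 3 = 51 kPa.
With d_w = 2.03 m < B, γ̄ = 9.59 + (2.03/3.5) × (17 − 9.59) = 13.888 kN/m³.
q_ult = c·N_c·s_c + q·N_q + 0.5·γ·B·N_γ·s_γ
     = 22.5 × 42.2 × 1.06 + 51 × 29.4 + 0.5 × 13.888 × 3.5 × 28.8 × 0.94
     = 1006.5 + 1499.4 + 657.95 = 3163.8 kPa.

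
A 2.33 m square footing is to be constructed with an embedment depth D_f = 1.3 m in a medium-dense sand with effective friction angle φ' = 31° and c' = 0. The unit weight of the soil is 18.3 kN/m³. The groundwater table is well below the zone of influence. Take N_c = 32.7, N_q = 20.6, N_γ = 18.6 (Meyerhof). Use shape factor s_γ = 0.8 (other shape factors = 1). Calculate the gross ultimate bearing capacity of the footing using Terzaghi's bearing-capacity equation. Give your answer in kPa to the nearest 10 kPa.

q_ult ≈ 810 kPa

q = γ·D_f = 18.3 × 1.3 = 23.79 kPa.
q·N_q = 23.79 × 20.6 = 490.07 kPa
0.5·γ·B·N_γ·s_γ = 0.5 × 18.3 × 2.33 × 18.6 × 0.8 = 317.23 kPa
q_ult = 490.07 + 317.23 = 807.31 kPa.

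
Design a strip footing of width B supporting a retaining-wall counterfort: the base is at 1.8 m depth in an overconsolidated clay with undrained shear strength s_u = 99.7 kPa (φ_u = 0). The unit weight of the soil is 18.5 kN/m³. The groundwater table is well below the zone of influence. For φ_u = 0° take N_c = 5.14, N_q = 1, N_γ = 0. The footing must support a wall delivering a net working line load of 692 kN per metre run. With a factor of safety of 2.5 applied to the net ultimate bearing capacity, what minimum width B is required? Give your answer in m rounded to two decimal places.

Effective surcharge at the founding depth q = γ·D_f = 18.5 × 1.8 = 33.3 kPa.
q_ult = c·N_c + q·N_q
     = 99.7 × 5.14 + 33.3 × 1
     = 512.46 + 33.3 = 545.76 kPa.
For φ = 0 the ½γBN_γ term vanishes, so q_ult is independent of B. q_net = 545.76 − 33.3 = 512.46 kPa; q_all(net) = 512.46/2.5 = 204.98 kPa.
Required width B = w / q_all(net) = 692 / 204.98 = 3.376 m.

B = 3.38 m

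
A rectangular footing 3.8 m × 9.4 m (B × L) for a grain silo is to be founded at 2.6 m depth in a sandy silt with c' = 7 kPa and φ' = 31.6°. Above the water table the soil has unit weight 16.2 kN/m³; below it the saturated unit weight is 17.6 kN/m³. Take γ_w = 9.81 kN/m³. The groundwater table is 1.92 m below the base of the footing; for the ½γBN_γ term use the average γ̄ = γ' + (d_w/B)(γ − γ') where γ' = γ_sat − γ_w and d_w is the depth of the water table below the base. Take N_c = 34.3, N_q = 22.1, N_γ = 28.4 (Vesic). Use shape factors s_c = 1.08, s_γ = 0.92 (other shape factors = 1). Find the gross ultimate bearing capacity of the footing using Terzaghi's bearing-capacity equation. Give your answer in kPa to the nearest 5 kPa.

q_ult ≈ 1790 kPa

Overburden at base level: q = 16.2 × 2.6 = 42.12 kPa.
The water table is 1.92 m below the base (< B = 3.8 m), so the ½γBN_γ term uses γ̄ = γ' + (d_w/B)(γ − γ') = 7.79 + (1.92/3.8)(16.2 − 7.79) = 12.039 kN/m³.
Cohesion term c·N_c·s_c = 7 × 34.3 × 1.08 = 259.31 kPa; surcharge term q·N_q = 42.12 × 22.1 = 930.85 kPa; self-weight term 0.5·γ·B·N_γ·s_γ = 0.5 × 12.039 × 3.8 × 28.4 × 0.92 = 597.67 kPa.
q_ult = 259.31 + 930.85 + 597.67 = 1787.8 kPa.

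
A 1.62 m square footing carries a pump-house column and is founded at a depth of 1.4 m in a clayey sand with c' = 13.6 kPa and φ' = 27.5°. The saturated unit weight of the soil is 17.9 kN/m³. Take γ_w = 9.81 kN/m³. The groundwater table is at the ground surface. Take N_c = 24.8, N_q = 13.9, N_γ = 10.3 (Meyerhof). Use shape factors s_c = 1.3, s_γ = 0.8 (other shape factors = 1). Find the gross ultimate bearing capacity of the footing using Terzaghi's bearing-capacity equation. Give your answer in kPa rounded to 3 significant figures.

With the water table at the surface the whole profile is submerged: γ' = 17.9 − 9.81 = 8.09 kN/m³, so q = γ'·D_f = 11.326 kPa; the same γ' applies in the ½γBN_γ term.
q_ult = c·N_c·s_c + q·N_q + 0.5·γ·B·N_γ·s_γ
     = 13.6 × 24.8 × 1.3 + 11.326 × 13.9 + 0.5 × 8.09 × 1.62 × 10.3 × 0.8
     = 438.46 + 157.43 + 53.996 = 649.89 kPa.

q_ult ≈ 650 kPa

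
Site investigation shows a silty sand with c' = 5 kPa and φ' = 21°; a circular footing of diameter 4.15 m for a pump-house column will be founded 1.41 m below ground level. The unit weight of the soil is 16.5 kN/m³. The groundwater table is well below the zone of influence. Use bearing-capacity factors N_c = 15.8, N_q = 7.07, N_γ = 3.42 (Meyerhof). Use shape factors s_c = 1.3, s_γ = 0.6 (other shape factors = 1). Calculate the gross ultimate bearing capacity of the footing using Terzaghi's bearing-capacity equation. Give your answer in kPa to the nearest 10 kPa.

q_ult ≈ 340 kPa

q = γ·D_f = 16.5 × 1.41 = 23.265 kPa.
c·N_c·s_c = 5 × 15.8 × 1.3 = 102.7 kPa
q·N_q = 23.265 × 7.07 = 164.48 kPa
0.5·γ·B·N_γ·s_γ = 0.5 × 16.5 × 4.15 × 3.42 × 0.6 = 70.255 kPa
q_ult = 102.7 + 164.48 + 70.255 = 337.44 kPa.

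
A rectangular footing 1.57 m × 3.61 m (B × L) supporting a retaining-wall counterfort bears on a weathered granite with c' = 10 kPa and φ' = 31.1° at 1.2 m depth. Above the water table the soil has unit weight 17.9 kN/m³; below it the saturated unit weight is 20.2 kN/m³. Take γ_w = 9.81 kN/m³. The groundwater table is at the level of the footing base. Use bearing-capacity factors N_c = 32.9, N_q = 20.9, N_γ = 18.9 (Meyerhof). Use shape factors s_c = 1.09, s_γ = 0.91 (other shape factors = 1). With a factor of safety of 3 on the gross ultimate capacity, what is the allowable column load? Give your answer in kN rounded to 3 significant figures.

q = γ·D_f = 17.9 × 1.2 = 21.48 kPa.
For the ½γBN_γ term take γ' = 20.2 − 9.81 = 10.39 kN/m³ (soil below base is submerged).
c·N_c·s_c = 10 × 32.9 × 1.09 = 358.61 kPa
q·N_q = 21.48 × 20.9 = 448.93 kPa
0.5·γ·B·N_γ·s_γ = 0.5 × 10.39 × 1.57 × 18.9 × 0.91 = 140.28 kPa
q_ult = 358.61 + 448.93 + 140.28 = 947.82 kPa.
Gross allowable pressure q_all = 947.82 / 3 = 315.94 kPa.
Footing area = 5.6677 m², so allowable column load = 315.94 × 5.6677 = 1790.7 kN.

P_all ≈ 1790 kN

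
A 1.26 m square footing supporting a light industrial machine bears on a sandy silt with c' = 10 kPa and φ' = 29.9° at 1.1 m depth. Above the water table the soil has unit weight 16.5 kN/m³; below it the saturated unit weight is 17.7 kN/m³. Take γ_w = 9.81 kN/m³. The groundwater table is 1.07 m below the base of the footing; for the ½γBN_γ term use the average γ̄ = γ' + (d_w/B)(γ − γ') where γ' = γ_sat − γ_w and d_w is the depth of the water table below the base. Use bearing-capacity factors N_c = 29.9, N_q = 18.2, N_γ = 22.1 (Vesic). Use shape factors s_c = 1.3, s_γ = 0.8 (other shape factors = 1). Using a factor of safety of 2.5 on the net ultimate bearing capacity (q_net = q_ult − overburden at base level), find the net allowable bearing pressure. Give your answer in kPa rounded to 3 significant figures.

q_all(net) ≈ 348 kPa

Effective surcharge at the founding depth q = γ·D_f = 16.5 × 1.1 = 18.15 kPa.
With d_w = 1.07 m < B, γ̄ = 7.89 + (1.07/1.26) × (16.5 − 7.89) = 15.202 kN/m³.
q_ult = c·N_c·s_c + q·N_q + 0.5·γ·B·N_γ·s_γ
     = 10 × 29.9 × 1.3 + 18.15 × 18.2 + 0.5 × 15.202 × 1.26 × 22.1 × 0.8
     = 388.7 + 330.33 + 169.32 = 888.35 kPa.
q_net = 888.35 − 18.15 = 870.2 kPa.
q_all(net) = 870.2 / 2.5 = 348.08 kPa.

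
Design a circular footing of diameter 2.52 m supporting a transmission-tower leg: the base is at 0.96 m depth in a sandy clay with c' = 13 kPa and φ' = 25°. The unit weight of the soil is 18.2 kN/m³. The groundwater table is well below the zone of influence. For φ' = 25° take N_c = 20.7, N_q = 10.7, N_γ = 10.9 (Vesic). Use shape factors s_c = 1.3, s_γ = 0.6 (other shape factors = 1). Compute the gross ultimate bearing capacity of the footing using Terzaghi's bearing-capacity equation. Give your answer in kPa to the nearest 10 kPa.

q_ult ≈ 690 kPa

Overburden at base level: q = 18.2 × 0.96 = 17.472 kPa.
Cohesion term c·N_c·s_c = 13 × 20.7 × 1.3 = 349.83 kPa; surcharge term q·N_q = 17.472 × 10.7 = 186.95 kPa; self-weight term 0.5·γ·B·N_γ·s_γ = 0.5 × 18.2 × 2.52 × 10.9 × 0.6 = 149.98 kPa.
q_ult = 349.83 + 186.95 + 149.98 = 686.76 kPa.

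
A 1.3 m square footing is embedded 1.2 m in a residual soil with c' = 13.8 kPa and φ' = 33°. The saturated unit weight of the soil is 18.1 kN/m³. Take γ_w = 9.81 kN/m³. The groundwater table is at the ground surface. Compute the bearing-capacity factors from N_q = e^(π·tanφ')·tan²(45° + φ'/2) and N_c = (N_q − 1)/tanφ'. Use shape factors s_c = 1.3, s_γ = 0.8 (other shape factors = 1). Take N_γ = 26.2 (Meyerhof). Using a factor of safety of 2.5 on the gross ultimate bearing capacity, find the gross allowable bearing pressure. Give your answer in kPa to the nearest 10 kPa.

q_all ≈ 430 kPa

N_q = e^(π·tan33°)·tan²(61.5°) = 26.09; N_c = (N_q − 1)/tanφ' = 38.64.
Water table at ground surface, so effective unit weight γ' = 18.1 − 9.81 = 8.29 kN/m³ is used throughout; overburden q = 8.29 × 1.2 = 9.948 kPa; the same γ' applies in the ½γBN_γ term.
Cohesion term c·N_c·s_c = 13.8 × 38.638 × 1.3 = 693.17 kPa; surcharge term q·N_q = 9.948 × 26.092 = 259.56 kPa; self-weight term 0.5·γ·B·N_γ·s_γ = 0.5 × 8.29 × 1.3 × 26.2 × 0.8 = 112.94 kPa.
q_ult = 693.17 + 259.56 + 112.94 = 1065.7 kPa.
q_all = 1065.7 / 2.5 = 426.27 kPa.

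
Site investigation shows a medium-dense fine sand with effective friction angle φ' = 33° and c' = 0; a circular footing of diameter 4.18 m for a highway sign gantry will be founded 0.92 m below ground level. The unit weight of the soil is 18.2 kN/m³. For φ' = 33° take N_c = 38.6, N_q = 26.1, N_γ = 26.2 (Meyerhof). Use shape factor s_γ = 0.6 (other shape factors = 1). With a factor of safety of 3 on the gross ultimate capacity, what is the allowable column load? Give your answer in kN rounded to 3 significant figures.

Overburden at base level: q = 18.2 × 0.92 = 16.744 kPa.
Surcharge term q·N_q = 16.744 × 26.1 = 437.02 kPa; self-weight term 0.5·γ·B·N_γ·s_γ = 0.5 × 18.2 × 4.18 × 26.2 × 0.6 = 597.96 kPa.
q_ult = 437.02 + 597.96 = 1035 kPa.
Gross allowable pressure q_all = 1035 / 3 = 344.99 kPa.
Footing area = 13.7228 m², so allowable column load = 344.99 × 13.7228 = 4734.3 kN.

P_all ≈ 4730 kN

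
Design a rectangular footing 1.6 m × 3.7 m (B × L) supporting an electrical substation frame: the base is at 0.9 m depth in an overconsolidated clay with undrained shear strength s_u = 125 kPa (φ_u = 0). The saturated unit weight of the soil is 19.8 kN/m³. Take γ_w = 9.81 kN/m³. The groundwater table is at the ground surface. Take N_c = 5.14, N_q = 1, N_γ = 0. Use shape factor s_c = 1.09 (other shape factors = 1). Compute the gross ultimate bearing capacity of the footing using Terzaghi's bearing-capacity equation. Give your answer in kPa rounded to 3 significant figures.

q_ult ≈ 709 kPa

With the water table at the surface the whole profile is submerged: γ' = 19.8 − 9.81 = 9.99 kN/m³, so q = γ'·D_f = 8.991 kPa.
q_ult = c·N_c·s_c + q·N_q
     = 125 × 5.14 × 1.09 + 8.991 × 1
     = 700.33 + 8.991 = 709.32 kPa.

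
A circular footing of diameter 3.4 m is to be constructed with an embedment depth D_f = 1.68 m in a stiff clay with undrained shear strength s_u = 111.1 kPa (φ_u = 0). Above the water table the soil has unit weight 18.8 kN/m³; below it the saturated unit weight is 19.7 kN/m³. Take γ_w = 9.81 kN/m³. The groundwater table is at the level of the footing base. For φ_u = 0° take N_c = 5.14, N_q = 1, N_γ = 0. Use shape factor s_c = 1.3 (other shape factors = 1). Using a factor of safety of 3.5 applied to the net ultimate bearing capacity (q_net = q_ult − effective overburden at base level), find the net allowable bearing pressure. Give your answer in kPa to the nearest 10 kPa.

q = γ·D_f = 18.8 × 1.68 = 31.584 kPa.
c·N_c·s_c = 111.1 × 5.14 × 1.3 = 742.37 kPa
q·N_q = 31.584 × 1 = 31.584 kPa
q_ult = 742.37 + 31.584 = 773.95 kPa.
Net ultimate: q_net = 773.95 − 31.584 = 742.37 kPa.
q_all(net) = 742.37 / 3.5 = 212.11 kPa.

q_all(net) ≈ 210 kPa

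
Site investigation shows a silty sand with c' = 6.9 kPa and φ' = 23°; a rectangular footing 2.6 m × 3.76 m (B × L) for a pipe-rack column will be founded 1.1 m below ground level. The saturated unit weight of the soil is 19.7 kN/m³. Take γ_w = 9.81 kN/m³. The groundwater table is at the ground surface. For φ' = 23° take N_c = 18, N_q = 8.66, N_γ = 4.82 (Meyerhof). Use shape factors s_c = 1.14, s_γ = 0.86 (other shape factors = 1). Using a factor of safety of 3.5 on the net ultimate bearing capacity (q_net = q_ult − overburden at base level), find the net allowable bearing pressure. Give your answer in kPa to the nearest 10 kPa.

With the water table at the surface the whole profile is submerged: γ' = 19.7 − 9.81 = 9.89 kN/m³, so q = γ'·D_f = 10.879 kPa; the same γ' applies in the ½γBN_γ term.
q_ult = c·N_c·s_c + q·N_q + 0.5·γ·B·N_γ·s_γ
     = 6.9 × 18 × 1.14 + 10.879 × 8.66 + 0.5 × 9.89 × 2.6 × 4.82 × 0.86
     = 141.59 + 94.212 + 53.295 = 289.09 kPa.
q_net = 289.09 − 10.879 = 278.22 kPa.
q_all(net) = 278.22 / 3.5 = 79.49 kPa.

q_all(net) ≈ 80 kPa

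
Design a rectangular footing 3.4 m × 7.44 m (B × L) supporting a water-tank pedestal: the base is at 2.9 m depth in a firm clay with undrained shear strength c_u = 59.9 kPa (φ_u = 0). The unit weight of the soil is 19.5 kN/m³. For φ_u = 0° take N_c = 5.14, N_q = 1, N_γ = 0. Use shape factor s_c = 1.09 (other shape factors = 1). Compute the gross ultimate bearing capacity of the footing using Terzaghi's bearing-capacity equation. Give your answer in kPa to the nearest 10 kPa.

q_ult ≈ 390 kPa

q = γ·D_f = 19.5 × 2.9 = 56.55 kPa.
c·N_c·s_c = 59.9 × 5.14 × 1.09 = 335.6 kPa
q·N_q = 56.55 × 1 = 56.55 kPa
q_ult = 335.6 + 56.55 = 392.15 kPa.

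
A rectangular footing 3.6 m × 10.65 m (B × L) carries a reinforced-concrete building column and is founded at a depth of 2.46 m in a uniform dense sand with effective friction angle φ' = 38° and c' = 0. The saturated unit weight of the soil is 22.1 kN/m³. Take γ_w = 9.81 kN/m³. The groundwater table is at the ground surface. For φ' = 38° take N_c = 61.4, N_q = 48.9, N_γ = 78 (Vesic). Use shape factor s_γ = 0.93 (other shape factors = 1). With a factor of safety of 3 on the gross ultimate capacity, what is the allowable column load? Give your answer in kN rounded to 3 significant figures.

With the water table at the surface the whole profile is submerged: γ' = 22.1 − 9.81 = 12.29 kN/m³, so q = γ'·D_f = 30.233 kPa; the same γ' applies in the ½γBN_γ term.
q_ult = q·N_q + 0.5·γ·B·N_γ·s_γ
     = 30.233 × 48.9 + 0.5 × 12.29 × 3.6 × 78 × 0.93
     = 1478.4 + 1604.7 = 3083.1 kPa.
Gross allowable pressure q_all = 3083.1 / 3 = 1027.7 kPa.
Footing area = 38.34 m², so allowable column load = 1027.7 × 38.34 = 39403 kN.

P_all ≈ 39400 kN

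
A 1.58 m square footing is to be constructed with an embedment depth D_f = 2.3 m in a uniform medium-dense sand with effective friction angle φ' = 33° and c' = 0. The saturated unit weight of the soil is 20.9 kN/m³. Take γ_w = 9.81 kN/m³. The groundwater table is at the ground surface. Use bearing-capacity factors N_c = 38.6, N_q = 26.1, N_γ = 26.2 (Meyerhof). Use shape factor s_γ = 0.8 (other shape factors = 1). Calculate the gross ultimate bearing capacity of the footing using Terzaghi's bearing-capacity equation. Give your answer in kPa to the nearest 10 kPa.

q_ult ≈ 850 kPa

γ' = 20.9 − 9.81 = 11.09 kN/m³ (submerged throughout). q = 11.09 × 2.3 = 25.507 kPa; the same γ' applies in the ½γBN_γ term.
q·N_q = 25.507 × 26.1 = 665.73 kPa
0.5·γ·B·N_γ·s_γ = 0.5 × 11.09 × 1.58 × 26.2 × 0.8 = 183.63 kPa
q_ult = 665.73 + 183.63 = 849.37 kPa.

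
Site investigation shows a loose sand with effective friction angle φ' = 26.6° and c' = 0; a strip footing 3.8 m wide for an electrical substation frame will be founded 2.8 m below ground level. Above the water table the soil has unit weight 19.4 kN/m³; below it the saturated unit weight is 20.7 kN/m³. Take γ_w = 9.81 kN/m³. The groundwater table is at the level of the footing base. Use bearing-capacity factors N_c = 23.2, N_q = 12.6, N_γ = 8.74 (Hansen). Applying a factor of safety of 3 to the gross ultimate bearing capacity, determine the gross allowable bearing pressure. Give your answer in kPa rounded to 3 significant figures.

q_all ≈ 288 kPa

Overburden at base level: q = 19.4 × 2.8 = 54.32 kPa.
Below the base the soil is submerged, so the ½γBN_γ term uses γ' = 20.7 − 9.81 = 10.89 kN/m³.
Surcharge term q·N_q = 54.32 × 12.6 = 684.43 kPa; self-weight term 0.5·γ·B·N_γ = 0.5 × 10.89 × 3.8 × 8.74 = 180.84 kPa.
q_ult = 684.43 + 180.84 = 865.27 kPa.
q_all = q_ult / FS = 865.27 / 3 = 288.42 kPa.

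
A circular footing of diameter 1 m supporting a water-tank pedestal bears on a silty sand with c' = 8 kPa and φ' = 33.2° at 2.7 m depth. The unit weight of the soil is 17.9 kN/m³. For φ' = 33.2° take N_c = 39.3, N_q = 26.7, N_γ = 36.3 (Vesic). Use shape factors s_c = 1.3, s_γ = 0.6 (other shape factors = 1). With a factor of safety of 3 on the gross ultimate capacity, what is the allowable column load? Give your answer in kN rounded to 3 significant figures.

Effective surcharge at the founding depth q = γ·D_f = 17.9 × 2.7 = 48.33 kPa.
q_ult = c·N_c·s_c + q·N_q + 0.5·γ·B·N_γ·s_γ
     = 8 × 39.3 × 1.3 + 48.33 × 26.7 + 0.5 × 17.9 × 1 × 36.3 × 0.6
     = 408.72 + 1290.4 + 194.93 = 1894.1 kPa.
Gross allowable pressure q_all = 1894.1 / 3 = 631.35 kPa.
Footing area = 0.7854 m², so allowable column load = 631.35 × 0.7854 = 495.87 kN.

P_all ≈ 496 kN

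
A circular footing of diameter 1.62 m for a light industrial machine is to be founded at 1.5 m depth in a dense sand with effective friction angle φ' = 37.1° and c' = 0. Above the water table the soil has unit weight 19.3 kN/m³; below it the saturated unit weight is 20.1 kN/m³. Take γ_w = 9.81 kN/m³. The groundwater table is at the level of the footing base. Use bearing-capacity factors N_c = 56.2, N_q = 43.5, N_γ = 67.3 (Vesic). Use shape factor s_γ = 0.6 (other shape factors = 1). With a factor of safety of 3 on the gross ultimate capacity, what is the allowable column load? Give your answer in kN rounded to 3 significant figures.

P_all ≈ 1100 kN

q = γ·D_f = 19.3 × 1.5 = 28.95 kPa.
For the ½γBN_γ term take γ' = 20.1 − 9.81 = 10.29 kN/m³ (soil below base is submerged).
q·N_q = 28.95 × 43.5 = 1259.3 kPa
0.5·γ·B·N_γ·s_γ = 0.5 × 10.29 × 1.62 × 67.3 × 0.6 = 336.56 kPa
q_ult = 1259.3 + 336.56 = 1595.9 kPa.
Gross allowable pressure q_all = 1595.9 / 3 = 531.96 kPa.
Footing area = 2.0612 m², so allowable column load = 531.96 × 2.0612 = 1096.5 kN.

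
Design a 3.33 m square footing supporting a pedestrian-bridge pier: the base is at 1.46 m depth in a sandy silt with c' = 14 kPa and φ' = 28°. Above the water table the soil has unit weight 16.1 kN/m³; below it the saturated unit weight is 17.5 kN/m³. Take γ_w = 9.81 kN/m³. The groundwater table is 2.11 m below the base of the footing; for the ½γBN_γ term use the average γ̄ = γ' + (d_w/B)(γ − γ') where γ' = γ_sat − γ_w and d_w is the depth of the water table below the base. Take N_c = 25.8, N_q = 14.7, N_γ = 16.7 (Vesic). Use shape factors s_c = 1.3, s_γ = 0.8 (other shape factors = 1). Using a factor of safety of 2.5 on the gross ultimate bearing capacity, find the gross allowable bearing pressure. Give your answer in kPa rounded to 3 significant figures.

Overburden at base level: q = 16.1 × 1.46 = 23.506 kPa.
The water table is 2.11 m below the base (< B = 3.33 m), so the ½γBN_γ term uses γ̄ = γ' + (d_w/B)(γ − γ') = 7.69 + (2.11/3.33)(16.1 − 7.69) = 13.019 kN/m³.
Cohesion term c·N_c·s_c = 14 × 25.8 × 1.3 = 469.56 kPa; surcharge term q·N_q = 23.506 × 14.7 = 345.54 kPa; self-weight term 0.5·γ·B·N_γ·s_γ = 0.5 × 13.019 × 3.33 × 16.7 × 0.8 = 289.6 kPa.
q_ult = 469.56 + 345.54 + 289.6 = 1104.7 kPa.
q_all = 1104.7 / 2.5 = 441.88 kPa.

q_all ≈ 442 kPa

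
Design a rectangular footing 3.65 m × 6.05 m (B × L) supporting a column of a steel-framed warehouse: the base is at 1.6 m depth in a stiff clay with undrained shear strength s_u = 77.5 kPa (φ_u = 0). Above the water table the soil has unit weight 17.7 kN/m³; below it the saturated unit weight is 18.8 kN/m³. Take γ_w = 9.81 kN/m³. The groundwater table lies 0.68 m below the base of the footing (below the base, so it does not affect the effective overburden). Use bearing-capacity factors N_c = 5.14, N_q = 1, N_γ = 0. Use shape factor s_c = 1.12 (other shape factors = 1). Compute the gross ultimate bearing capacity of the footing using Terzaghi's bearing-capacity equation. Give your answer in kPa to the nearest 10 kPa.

q_ult ≈ 470 kPa

Overburden at base level: q = 17.7 × 1.6 = 28.32 kPa.
Cohesion term c·N_c·s_c = 77.5 × 5.14 × 1.12 = 446.15 kPa; surcharge term q·N_q = 28.32 × 1 = 28.32 kPa.
q_ult = 446.15 + 28.32 = 474.47 kPa.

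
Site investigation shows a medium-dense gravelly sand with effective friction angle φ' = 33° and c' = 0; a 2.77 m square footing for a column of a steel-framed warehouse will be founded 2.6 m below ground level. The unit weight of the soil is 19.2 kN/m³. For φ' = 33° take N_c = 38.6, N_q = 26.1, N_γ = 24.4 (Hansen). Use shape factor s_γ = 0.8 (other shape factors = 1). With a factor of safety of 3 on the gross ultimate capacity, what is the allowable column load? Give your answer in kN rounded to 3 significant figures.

Overburden at base level: q = 19.2 × 2.6 = 49.92 kPa.
Surcharge term q·N_q = 49.92 × 26.1 = 1302.9 kPa; self-weight term 0.5·γ·B·N_γ·s_γ = 0.5 × 19.2 × 2.77 × 24.4 × 0.8 = 519.08 kPa.
q_ult = 1302.9 + 519.08 = 1822 kPa.
Gross allowable pressure q_all = 1822 / 3 = 607.33 kPa.
Footing area = 7.6729 m², so allowable column load = 607.33 × 7.6729 = 4660 kN.

P_all ≈ 4660 kN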